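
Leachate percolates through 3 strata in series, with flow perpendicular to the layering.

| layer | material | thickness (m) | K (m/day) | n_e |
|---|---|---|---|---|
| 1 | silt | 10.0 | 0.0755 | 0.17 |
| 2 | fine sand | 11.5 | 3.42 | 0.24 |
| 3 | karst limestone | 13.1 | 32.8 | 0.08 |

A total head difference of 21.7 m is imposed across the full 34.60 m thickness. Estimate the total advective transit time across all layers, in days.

34.6

With flow normal to the layers, continuity requires the same specific discharge q through every layer.
Σ(b_i/K_i) = 10.0/0.0755 + 11.5/3.42 + 13.1/32.8 = 136.2 d.
q = Δh / Σ(b_i/K_i) = 21.7 / 136.2 = 0.1593 m/day.
In each layer the seepage velocity is v_i = q/n_i, so the layer transit time is t_i = b_i·n_i / q:
  layer 1 (silt): t_1 = 10.0 × 0.17 / 0.1593 = 10.67 d
  layer 2 (fine sand): t_2 = 11.5 × 0.24 / 0.1593 = 17.32 d
  layer 3 (karst limestone): t_3 = 13.1 × 0.08 / 0.1593 = 6.578 d
Total t = Σ t_i = 34.57 days.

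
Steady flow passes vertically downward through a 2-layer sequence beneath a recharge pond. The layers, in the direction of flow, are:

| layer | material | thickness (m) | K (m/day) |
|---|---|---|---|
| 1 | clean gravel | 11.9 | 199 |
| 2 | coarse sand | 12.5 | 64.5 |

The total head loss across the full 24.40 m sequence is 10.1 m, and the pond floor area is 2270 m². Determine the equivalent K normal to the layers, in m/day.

96.2

Flow is perpendicular to layering, so the layers act in series and the equivalent K is the thickness-weighted harmonic mean.
Total thickness L = 11.9 + 12.5 = 24.40 m.
Σ(b_i/K_i) = 11.9/199 + 12.5/64.5 = 0.2536 d.
K_eq = L / Σ(b_i/K_i) = 24.40 / 0.2536 = 96.22 m/day.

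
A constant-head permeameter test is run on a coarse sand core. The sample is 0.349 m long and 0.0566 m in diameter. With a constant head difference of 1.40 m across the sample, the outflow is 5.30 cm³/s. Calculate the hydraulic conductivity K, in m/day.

Cross-sectional area A = π·(d/2)² = π × (0.0566/2)² = 0.002516 m².
Convert discharge: 5.30 cm³/s = 5.300e-06 m³/s.
Darcy's law rearranged: K = Q·L / (A·Δh) = 5.300e-06 × 0.349 / (0.002516 × 1.40) = 0.0005251 m/s = 45.37 m/day.

45.4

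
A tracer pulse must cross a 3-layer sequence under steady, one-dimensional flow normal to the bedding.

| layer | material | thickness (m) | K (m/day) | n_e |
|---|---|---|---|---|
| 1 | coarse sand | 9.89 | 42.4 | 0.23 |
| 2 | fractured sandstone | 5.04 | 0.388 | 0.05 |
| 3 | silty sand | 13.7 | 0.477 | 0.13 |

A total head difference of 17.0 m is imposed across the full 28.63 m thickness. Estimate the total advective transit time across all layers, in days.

With flow normal to the layers, continuity requires the same specific discharge q through every layer.
Σ(b_i/K_i) = 9.89/42.4 + 5.04/0.388 + 13.7/0.477 = 41.94 d.
q = Δh / Σ(b_i/K_i) = 17.0 / 41.94 = 0.4053 m/day.
In each layer the seepage velocity is v_i = q/n_i, so the layer transit time is t_i = b_i·n_i / q:
  layer 1 (coarse sand): t_1 = 9.89 × 0.23 / 0.4053 = 5.612 d
  layer 2 (fractured sandstone): t_2 = 5.04 × 0.05 / 0.4053 = 0.6218 d
  layer 3 (silty sand): t_3 = 13.7 × 0.13 / 0.4053 = 4.394 d
Total t = Σ t_i = 10.63 days.

10.6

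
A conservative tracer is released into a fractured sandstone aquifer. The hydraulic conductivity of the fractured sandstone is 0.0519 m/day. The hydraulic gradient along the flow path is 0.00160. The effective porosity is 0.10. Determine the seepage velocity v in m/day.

0.000830

Hydraulic gradient i = 0.00160.
Darcy flux q = K · i = 0.05190 × 0.001600 = 8.304e-05 m/day.
Seepage velocity v = q / n_e = 8.304e-05 / 0.10 = 0.0008304 m/day.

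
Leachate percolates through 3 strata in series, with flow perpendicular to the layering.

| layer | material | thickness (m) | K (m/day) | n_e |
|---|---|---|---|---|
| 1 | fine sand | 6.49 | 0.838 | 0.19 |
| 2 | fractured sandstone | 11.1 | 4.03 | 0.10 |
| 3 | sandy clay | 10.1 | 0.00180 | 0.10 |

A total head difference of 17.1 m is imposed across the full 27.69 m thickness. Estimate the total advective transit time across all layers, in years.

3.02

With flow normal to the layers, continuity requires the same specific discharge q through every layer.
Σ(b_i/K_i) = 6.49/0.838 + 11.1/4.03 + 10.1/0.00180 = 5622 d.
q = Δh / Σ(b_i/K_i) = 17.1 / 5622 = 0.003042 m/day.
In each layer the seepage velocity is v_i = q/n_i, so the layer transit time is t_i = b_i·n_i / q:
  layer 1 (fine sand): t_1 = 6.49 × 0.19 / 0.003042 = 405.4 d
  layer 2 (fractured sandstone): t_2 = 11.1 × 0.10 / 0.003042 = 364.9 d
  layer 3 (sandy clay): t_3 = 10.1 × 0.10 / 0.003042 = 332.0 d
Total t = Σ t_i = 1102 days = 3.018 years.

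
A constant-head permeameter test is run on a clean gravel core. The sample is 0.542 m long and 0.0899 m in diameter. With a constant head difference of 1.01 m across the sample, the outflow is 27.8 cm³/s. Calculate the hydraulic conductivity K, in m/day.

203

Cross-sectional area A = π·(d/2)² = π × (0.0899/2)² = 0.006348 m².
Convert discharge: 27.8 cm³/s = 2.780e-05 m³/s.
Darcy's law rearranged: K = Q·L / (A·Δh) = 2.780e-05 × 0.542 / (0.006348 × 1.01) = 0.002350 m/s = 203.1 m/day.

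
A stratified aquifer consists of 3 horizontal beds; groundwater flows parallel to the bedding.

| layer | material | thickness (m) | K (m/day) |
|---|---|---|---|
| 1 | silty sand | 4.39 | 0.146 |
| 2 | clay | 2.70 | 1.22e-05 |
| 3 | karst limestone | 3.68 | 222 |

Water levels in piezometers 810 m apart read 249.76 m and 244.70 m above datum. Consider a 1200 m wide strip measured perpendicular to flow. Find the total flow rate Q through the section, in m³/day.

Flow is parallel to layering, so each bed carries its own Darcy discharge and the transmissivities add.
Σ(K_i·b_i) = 0.146×4.39 + 1.22e-05×2.70 + 222×3.68 = 817.6 m²/day.
Hydraulic gradient i = (249.76 − 244.70) / 810 = 5.06 / 810 = 0.006247.
Q = Σ(K_i·b_i) · W · i = 817.6 × 1200 × 0.006247 = 6129 m³/day.

6130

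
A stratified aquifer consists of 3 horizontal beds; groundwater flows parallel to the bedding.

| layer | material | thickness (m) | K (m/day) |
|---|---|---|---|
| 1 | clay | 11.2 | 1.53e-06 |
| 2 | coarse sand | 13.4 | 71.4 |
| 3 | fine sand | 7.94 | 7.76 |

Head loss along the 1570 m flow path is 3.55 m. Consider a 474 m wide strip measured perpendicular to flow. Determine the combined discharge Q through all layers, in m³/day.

Flow is parallel to layering, so each bed carries its own Darcy discharge and the transmissivities add.
Σ(K_i·b_i) = 1.53e-06×11.2 + 71.4×13.4 + 7.76×7.94 = 1018 m²/day.
Hydraulic gradient i = Δh / L = 3.55 / 1570 = 0.002261.
Q = Σ(K_i·b_i) · W · i = 1018 × 474 × 0.002261 = 1091 m³/day.

1090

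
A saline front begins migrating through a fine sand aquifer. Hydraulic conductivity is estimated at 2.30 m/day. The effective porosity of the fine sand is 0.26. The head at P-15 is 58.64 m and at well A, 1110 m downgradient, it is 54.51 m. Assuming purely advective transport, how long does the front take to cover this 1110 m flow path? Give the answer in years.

92.3

Hydraulic gradient i = (58.64 − 54.51) / 1110 = 4.13 / 1110 = 0.003721.
Darcy flux q = K · i = 2.300 × 0.003721 = 0.008558 m/day.
Seepage velocity v = q / n_e = 0.008558 / 0.26 = 0.03291 m/day.
Travel time t = L / v = 1110 / 0.03291 = 33724 days = 92.33 years.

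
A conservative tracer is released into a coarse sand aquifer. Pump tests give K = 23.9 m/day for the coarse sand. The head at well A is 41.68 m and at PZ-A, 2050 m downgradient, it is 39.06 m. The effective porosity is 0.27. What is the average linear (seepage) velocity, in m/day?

Hydraulic gradient i = (41.68 − 39.06) / 2050 = 2.62 / 2050 = 0.001278.
Darcy flux q = K · i = 23.90 × 0.001278 = 0.03055 m/day.
Seepage velocity v = q / n_e = 0.03055 / 0.27 = 0.1131 m/day.

0.113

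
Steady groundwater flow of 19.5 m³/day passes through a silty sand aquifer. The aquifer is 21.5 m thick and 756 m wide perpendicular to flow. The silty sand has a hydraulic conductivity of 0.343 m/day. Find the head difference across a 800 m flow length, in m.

Cross-sectional area A = 756 × 21.5 = 16254 m².
From Q = K·A·i, i = Q / (K·A) = 19.5 / (0.3430 × 16254) = 0.003498.
Head loss Δh = i · L = 0.003498 × 800 = 2.798 m.

2.80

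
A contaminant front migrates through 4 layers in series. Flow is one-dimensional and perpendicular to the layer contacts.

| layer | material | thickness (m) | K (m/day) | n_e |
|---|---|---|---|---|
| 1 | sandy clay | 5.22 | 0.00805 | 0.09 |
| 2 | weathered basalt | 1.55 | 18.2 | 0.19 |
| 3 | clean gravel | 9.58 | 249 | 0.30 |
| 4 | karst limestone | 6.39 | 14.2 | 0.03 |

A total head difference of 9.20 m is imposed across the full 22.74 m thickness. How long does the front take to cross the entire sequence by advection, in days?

With flow normal to the layers, continuity requires the same specific discharge q through every layer.
Σ(b_i/K_i) = 5.22/0.00805 + 1.55/18.2 + 9.58/249 + 6.39/14.2 = 649.0 d.
q = Δh / Σ(b_i/K_i) = 9.20 / 649.0 = 0.01418 m/day.
In each layer the seepage velocity is v_i = q/n_i, so the layer transit time is t_i = b_i·n_i / q:
  layer 1 (sandy clay): t_1 = 5.22 × 0.09 / 0.01418 = 33.14 d
  layer 2 (weathered basalt): t_2 = 1.55 × 0.19 / 0.01418 = 20.78 d
  layer 3 (clean gravel): t_3 = 9.58 × 0.30 / 0.01418 = 202.7 d
  layer 4 (karst limestone): t_4 = 6.39 × 0.03 / 0.01418 = 13.52 d
Total t = Σ t_i = 270.2 days.

270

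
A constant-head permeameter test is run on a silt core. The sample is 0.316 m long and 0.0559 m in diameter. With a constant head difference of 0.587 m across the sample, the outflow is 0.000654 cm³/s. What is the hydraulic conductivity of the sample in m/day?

Cross-sectional area A = π·(d/2)² = π × (0.0559/2)² = 0.002454 m².
Convert discharge: 0.000654 cm³/s = 6.540e-10 m³/s.
Darcy's law rearranged: K = Q·L / (A·Δh) = 6.540e-10 × 0.316 / (0.002454 × 0.587) = 1.435e-07 m/s = 0.01239 m/day.

0.0124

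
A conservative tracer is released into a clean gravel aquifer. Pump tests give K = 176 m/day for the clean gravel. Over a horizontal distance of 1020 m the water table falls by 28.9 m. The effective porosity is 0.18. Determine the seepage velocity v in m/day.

27.7

Hydraulic gradient i = Δh / L = 28.9 / 1020 = 0.02833.
Darcy flux q = K · i = 176.0 × 0.02833 = 4.987 m/day.
Seepage velocity v = q / n_e = 4.987 / 0.18 = 27.70 m/day.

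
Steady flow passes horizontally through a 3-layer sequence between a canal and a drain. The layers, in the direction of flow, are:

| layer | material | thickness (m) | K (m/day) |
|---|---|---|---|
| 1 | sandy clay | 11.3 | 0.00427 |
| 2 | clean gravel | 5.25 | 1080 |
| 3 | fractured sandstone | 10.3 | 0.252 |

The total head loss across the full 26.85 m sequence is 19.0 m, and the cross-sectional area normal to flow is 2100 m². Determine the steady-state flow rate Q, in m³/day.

14.8

Flow is perpendicular to layering, so the layers act in series and the equivalent K is the thickness-weighted harmonic mean.
Total thickness L = 11.3 + 5.25 + 10.3 = 26.85 m.
Σ(b_i/K_i) = 11.3/0.00427 + 5.25/1080 + 10.3/0.252 = 2687 d.
K_eq = L / Σ(b_i/K_i) = 26.85 / 2687 = 0.009992 m/day.
Q = K_eq · A · (Δh/L) = 0.009992 × 2100 × (19.0/26.85) = 14.85 m³/day.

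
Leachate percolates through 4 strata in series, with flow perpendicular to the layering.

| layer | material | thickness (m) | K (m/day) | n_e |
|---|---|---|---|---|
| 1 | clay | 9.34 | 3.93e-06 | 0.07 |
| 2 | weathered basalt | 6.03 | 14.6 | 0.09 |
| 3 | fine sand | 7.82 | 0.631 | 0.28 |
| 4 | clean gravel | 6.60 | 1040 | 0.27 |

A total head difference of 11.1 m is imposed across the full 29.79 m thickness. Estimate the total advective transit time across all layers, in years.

With flow normal to the layers, continuity requires the same specific discharge q through every layer.
Σ(b_i/K_i) = 9.34/3.93e-06 + 6.03/14.6 + 7.82/0.631 + 6.60/1040 = 2.377e+06 d.
q = Δh / Σ(b_i/K_i) = 11.1 / 2.377e+06 = 4.671e-06 m/day.
In each layer the seepage velocity is v_i = q/n_i, so the layer transit time is t_i = b_i·n_i / q:
  layer 1 (clay): t_1 = 9.34 × 0.07 / 4.671e-06 = 1.400e+05 d
  layer 2 (weathered basalt): t_2 = 6.03 × 0.09 / 4.671e-06 = 1.162e+05 d
  layer 3 (fine sand): t_3 = 7.82 × 0.28 / 4.671e-06 = 4.688e+05 d
  layer 4 (clean gravel): t_4 = 6.60 × 0.27 / 4.671e-06 = 3.815e+05 d
Total t = Σ t_i = 1.107e+06 days = 3030 years.

3030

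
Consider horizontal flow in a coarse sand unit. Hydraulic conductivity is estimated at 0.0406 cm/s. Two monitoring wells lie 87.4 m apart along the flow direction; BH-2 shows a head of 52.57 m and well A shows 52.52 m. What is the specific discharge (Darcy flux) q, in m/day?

0.0201

Convert K: 0.0406 cm/s × 864 = 35.08 m/day.
Hydraulic gradient i = (52.57 − 52.52) / 87.4 = 0.05 / 87.4 = 0.0005721.
Specific discharge q = K · i = 35.08 × 0.0005721 = 0.02007 m/day.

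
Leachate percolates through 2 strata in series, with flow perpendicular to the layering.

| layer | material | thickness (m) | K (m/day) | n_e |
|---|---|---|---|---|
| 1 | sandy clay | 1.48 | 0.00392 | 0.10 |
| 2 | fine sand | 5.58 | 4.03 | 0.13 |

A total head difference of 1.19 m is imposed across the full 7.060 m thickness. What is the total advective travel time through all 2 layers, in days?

278

With flow normal to the layers, continuity requires the same specific discharge q through every layer.
Σ(b_i/K_i) = 1.48/0.00392 + 5.58/4.03 = 378.9 d.
q = Δh / Σ(b_i/K_i) = 1.19 / 378.9 = 0.003140 m/day.
In each layer the seepage velocity is v_i = q/n_i, so the layer transit time is t_i = b_i·n_i / q:
  layer 1 (sandy clay): t_1 = 1.48 × 0.10 / 0.003140 = 47.13 d
  layer 2 (fine sand): t_2 = 5.58 × 0.13 / 0.003140 = 231.0 d
Total t = Σ t_i = 278.1 days.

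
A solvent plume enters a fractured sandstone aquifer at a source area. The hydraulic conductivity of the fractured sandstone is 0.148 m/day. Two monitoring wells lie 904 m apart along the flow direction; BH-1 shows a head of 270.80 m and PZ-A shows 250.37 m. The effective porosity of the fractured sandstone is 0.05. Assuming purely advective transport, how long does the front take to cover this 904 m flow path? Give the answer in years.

37.0

Hydraulic gradient i = (270.80 − 250.37) / 904 = 20.43 / 904 = 0.02260.
Darcy flux q = K · i = 0.1480 × 0.02260 = 0.003345 m/day.
Seepage velocity v = q / n_e = 0.003345 / 0.05 = 0.06689 m/day.
Travel time t = L / v = 904 / 0.06689 = 13514 days = 37.00 years.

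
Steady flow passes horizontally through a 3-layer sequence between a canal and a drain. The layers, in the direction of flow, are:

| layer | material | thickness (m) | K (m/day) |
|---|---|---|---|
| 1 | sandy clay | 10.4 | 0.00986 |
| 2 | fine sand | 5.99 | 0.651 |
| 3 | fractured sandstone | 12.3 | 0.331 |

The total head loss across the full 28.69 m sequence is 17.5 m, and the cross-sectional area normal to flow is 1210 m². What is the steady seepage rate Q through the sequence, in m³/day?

19.2

Flow is perpendicular to layering, so the layers act in series and the equivalent K is the thickness-weighted harmonic mean.
Total thickness L = 10.4 + 5.99 + 12.3 = 28.69 m.
Σ(b_i/K_i) = 10.4/0.00986 + 5.99/0.651 + 12.3/0.331 = 1101 d.
K_eq = L / Σ(b_i/K_i) = 28.69 / 1101 = 0.02606 m/day.
Q = K_eq · A · (Δh/L) = 0.02606 × 1210 × (17.5/28.69) = 19.23 m³/day.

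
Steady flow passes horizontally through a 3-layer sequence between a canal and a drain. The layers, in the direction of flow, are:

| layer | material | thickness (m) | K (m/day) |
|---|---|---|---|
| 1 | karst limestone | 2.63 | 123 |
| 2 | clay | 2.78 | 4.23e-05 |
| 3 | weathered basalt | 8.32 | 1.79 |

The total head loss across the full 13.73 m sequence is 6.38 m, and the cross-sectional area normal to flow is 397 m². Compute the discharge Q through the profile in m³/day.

0.0385

Flow is perpendicular to layering, so the layers act in series and the equivalent K is the thickness-weighted harmonic mean.
Total thickness L = 2.63 + 2.78 + 8.32 = 13.73 m.
Σ(b_i/K_i) = 2.63/123 + 2.78/4.23e-05 + 8.32/1.79 = 65726 d.
K_eq = L / Σ(b_i/K_i) = 13.73 / 65726 = 0.0002089 m/day.
Q = K_eq · A · (Δh/L) = 0.0002089 × 397 × (6.38/13.73) = 0.03854 m³/day.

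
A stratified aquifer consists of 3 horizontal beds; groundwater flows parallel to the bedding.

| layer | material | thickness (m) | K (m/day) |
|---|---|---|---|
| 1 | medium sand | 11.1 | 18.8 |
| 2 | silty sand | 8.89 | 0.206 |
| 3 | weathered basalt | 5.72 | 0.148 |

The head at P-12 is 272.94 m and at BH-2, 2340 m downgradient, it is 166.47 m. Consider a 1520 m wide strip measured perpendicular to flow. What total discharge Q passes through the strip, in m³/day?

Flow is parallel to layering, so each bed carries its own Darcy discharge and the transmissivities add.
Σ(K_i·b_i) = 18.8×11.1 + 0.206×8.89 + 0.148×5.72 = 211.4 m²/day.
Hydraulic gradient i = (272.94 − 166.47) / 2340 = 106.47 / 2340 = 0.04550.
Q = Σ(K_i·b_i) · W · i = 211.4 × 1520 × 0.04550 = 14618 m³/day.

14600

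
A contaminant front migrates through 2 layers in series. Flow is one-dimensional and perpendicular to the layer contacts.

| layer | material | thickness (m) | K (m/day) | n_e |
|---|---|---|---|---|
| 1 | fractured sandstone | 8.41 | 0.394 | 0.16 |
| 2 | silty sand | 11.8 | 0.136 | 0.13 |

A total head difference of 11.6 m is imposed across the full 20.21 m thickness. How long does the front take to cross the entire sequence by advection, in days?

26.8

With flow normal to the layers, continuity requires the same specific discharge q through every layer.
Σ(b_i/K_i) = 8.41/0.394 + 11.8/0.136 = 108.1 d.
q = Δh / Σ(b_i/K_i) = 11.6 / 108.1 = 0.1073 m/day.
In each layer the seepage velocity is v_i = q/n_i, so the layer transit time is t_i = b_i·n_i / q:
  layer 1 (fractured sandstone): t_1 = 8.41 × 0.16 / 0.1073 = 12.54 d
  layer 2 (silty sand): t_2 = 11.8 × 0.13 / 0.1073 = 14.30 d
Total t = Σ t_i = 26.84 days.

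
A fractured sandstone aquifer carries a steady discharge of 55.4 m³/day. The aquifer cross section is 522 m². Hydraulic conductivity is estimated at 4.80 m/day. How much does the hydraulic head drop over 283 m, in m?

From Q = K·A·i, i = Q / (K·A) = 55.4 / (4.800 × 522.0) = 0.02211.
Head loss Δh = i · L = 0.02211 × 283 = 6.257 m.

6.26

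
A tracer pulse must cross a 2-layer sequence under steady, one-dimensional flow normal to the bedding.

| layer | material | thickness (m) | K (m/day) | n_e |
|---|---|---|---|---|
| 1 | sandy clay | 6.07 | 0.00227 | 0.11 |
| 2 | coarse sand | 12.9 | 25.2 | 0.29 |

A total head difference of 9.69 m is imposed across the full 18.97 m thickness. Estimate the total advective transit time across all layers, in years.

With flow normal to the layers, continuity requires the same specific discharge q through every layer.
Σ(b_i/K_i) = 6.07/0.00227 + 12.9/25.2 = 2675 d.
q = Δh / Σ(b_i/K_i) = 9.69 / 2675 = 0.003623 m/day.
In each layer the seepage velocity is v_i = q/n_i, so the layer transit time is t_i = b_i·n_i / q:
  layer 1 (sandy clay): t_1 = 6.07 × 0.11 / 0.003623 = 184.3 d
  layer 2 (coarse sand): t_2 = 12.9 × 0.29 / 0.003623 = 1033 d
Total t = Σ t_i = 1217 days = 3.332 years.

3.33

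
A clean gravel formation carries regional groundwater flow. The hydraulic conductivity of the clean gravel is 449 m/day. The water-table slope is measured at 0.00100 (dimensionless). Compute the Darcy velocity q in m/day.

Hydraulic gradient i = 0.00100.
Specific discharge q = K · i = 449.0 × 0.001000 = 0.4490 m/day.

0.449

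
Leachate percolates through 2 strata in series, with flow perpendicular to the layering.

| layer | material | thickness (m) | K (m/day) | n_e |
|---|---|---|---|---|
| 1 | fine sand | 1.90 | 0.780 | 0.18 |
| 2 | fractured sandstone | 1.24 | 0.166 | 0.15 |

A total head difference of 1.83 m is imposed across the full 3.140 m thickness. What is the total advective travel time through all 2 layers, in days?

2.86

With flow normal to the layers, continuity requires the same specific discharge q through every layer.
Σ(b_i/K_i) = 1.90/0.780 + 1.24/0.166 = 9.906 d.
q = Δh / Σ(b_i/K_i) = 1.83 / 9.906 = 0.1847 m/day.
In each layer the seepage velocity is v_i = q/n_i, so the layer transit time is t_i = b_i·n_i / q:
  layer 1 (fine sand): t_1 = 1.90 × 0.18 / 0.1847 = 1.851 d
  layer 2 (fractured sandstone): t_2 = 1.24 × 0.15 / 0.1847 = 1.007 d
Total t = Σ t_i = 2.858 days.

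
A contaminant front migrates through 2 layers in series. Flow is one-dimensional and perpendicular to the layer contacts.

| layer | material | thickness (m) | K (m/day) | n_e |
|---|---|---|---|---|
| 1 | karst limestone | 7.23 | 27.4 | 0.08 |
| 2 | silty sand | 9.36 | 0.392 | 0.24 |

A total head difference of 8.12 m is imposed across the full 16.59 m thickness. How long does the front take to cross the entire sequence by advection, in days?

8.40

With flow normal to the layers, continuity requires the same specific discharge q through every layer.
Σ(b_i/K_i) = 7.23/27.4 + 9.36/0.392 = 24.14 d.
q = Δh / Σ(b_i/K_i) = 8.12 / 24.14 = 0.3364 m/day.
In each layer the seepage velocity is v_i = q/n_i, so the layer transit time is t_i = b_i·n_i / q:
  layer 1 (karst limestone): t_1 = 7.23 × 0.08 / 0.3364 = 1.720 d
  layer 2 (silty sand): t_2 = 9.36 × 0.24 / 0.3364 = 6.679 d
Total t = Σ t_i = 8.398 days.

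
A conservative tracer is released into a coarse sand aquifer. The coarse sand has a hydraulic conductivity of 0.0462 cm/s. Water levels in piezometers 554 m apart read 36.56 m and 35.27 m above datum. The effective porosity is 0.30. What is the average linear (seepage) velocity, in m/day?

0.310

Convert K: 0.0462 cm/s × 864 = 39.92 m/day.
Hydraulic gradient i = (36.56 − 35.27) / 554 = 1.29 / 554 = 0.002329.
Darcy flux q = K · i = 39.92 × 0.002329 = 0.09295 m/day.
Seepage velocity v = q / n_e = 0.09295 / 0.30 = 0.3098 m/day.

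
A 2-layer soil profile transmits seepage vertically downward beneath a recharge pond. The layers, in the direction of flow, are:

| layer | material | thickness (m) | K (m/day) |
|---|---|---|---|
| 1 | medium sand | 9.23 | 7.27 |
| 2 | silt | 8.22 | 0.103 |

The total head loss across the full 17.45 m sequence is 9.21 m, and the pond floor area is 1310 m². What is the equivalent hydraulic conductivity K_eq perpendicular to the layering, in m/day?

0.215

Flow is perpendicular to layering, so the layers act in series and the equivalent K is the thickness-weighted harmonic mean.
Total thickness L = 9.23 + 8.22 = 17.45 m.
Σ(b_i/K_i) = 9.23/7.27 + 8.22/0.103 = 81.08 d.
K_eq = L / Σ(b_i/K_i) = 17.45 / 81.08 = 0.2152 m/day.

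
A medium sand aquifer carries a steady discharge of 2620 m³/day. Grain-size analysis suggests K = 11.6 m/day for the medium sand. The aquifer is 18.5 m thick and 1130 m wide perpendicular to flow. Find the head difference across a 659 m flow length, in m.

Cross-sectional area A = 1130 × 18.5 = 20905 m².
From Q = K·A·i, i = Q / (K·A) = 2620 / (11.60 × 20905) = 0.01080.
Head loss Δh = i · L = 0.01080 × 659 = 7.120 m.

7.12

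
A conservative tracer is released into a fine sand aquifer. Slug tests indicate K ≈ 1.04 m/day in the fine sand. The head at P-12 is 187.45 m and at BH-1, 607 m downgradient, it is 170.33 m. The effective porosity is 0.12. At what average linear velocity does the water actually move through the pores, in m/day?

0.244

Hydraulic gradient i = (187.45 − 170.33) / 607 = 17.12 / 607 = 0.02820.
Darcy flux q = K · i = 1.040 × 0.02820 = 0.02933 m/day.
Seepage velocity v = q / n_e = 0.02933 / 0.12 = 0.2444 m/day.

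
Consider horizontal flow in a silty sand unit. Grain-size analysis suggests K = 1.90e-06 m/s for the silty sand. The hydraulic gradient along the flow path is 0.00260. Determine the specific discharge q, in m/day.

0.000427

Convert K: 1.90e-06 m/s × 86400 = 0.1642 m/day.
Hydraulic gradient i = 0.00260.
Specific discharge q = K · i = 0.1642 × 0.002600 = 0.0004268 m/day.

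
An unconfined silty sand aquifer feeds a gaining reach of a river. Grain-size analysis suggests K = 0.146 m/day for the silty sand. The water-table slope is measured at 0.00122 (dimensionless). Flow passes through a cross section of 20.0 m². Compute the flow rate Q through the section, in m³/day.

Hydraulic gradient i = 0.00122.
Darcy's law: Q = K · A · i = 0.1460 × 20.00 × 0.001220 = 0.003562 m³/day.

0.00356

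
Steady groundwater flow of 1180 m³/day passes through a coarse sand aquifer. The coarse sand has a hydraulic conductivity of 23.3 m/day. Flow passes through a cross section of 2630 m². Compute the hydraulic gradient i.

0.0193

From Q = K·A·i, i = Q / (K·A) = 1180 / (23.30 × 2630) = 0.01926.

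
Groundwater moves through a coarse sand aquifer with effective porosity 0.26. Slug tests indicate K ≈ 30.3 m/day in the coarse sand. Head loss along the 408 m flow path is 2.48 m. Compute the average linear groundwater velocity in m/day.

Hydraulic gradient i = Δh / L = 2.48 / 408 = 0.006078.
Darcy flux q = K · i = 30.30 × 0.006078 = 0.1842 m/day.
Seepage velocity v = q / n_e = 0.1842 / 0.26 = 0.7084 m/day.

0.708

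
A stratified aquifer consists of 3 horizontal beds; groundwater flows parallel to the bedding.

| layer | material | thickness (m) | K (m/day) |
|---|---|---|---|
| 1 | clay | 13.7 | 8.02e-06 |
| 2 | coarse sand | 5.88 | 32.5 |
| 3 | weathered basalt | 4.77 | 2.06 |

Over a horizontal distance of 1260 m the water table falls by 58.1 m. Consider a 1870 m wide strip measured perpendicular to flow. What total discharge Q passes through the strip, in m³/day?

17300

Flow is parallel to layering, so each bed carries its own Darcy discharge and the transmissivities add.
Σ(K_i·b_i) = 8.02e-06×13.7 + 32.5×5.88 + 2.06×4.77 = 200.9 m²/day.
Hydraulic gradient i = Δh / L = 58.1 / 1260 = 0.04611.
Q = Σ(K_i·b_i) · W · i = 200.9 × 1870 × 0.04611 = 17325 m³/day.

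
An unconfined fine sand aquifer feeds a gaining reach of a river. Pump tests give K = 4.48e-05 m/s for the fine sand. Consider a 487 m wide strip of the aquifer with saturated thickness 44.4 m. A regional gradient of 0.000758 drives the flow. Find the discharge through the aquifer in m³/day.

63.4

Convert K: 4.48e-05 m/s × 86400 = 3.871 m/day.
Cross-sectional area A = 487 × 44.4 = 21623 m².
Hydraulic gradient i = 0.000758.
Darcy's law: Q = K · A · i = 3.871 × 21623 × 0.0007580 = 63.44 m³/day.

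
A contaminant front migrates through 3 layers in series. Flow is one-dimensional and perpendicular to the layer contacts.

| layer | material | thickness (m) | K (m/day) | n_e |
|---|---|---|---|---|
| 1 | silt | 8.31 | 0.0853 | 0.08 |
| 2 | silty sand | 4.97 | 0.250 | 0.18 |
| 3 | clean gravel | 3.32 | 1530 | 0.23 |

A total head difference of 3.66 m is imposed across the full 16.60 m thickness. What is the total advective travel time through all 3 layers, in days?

With flow normal to the layers, continuity requires the same specific discharge q through every layer.
Σ(b_i/K_i) = 8.31/0.0853 + 4.97/0.250 + 3.32/1530 = 117.3 d.
q = Δh / Σ(b_i/K_i) = 3.66 / 117.3 = 0.03120 m/day.
In each layer the seepage velocity is v_i = q/n_i, so the layer transit time is t_i = b_i·n_i / q:
  layer 1 (silt): t_1 = 8.31 × 0.08 / 0.03120 = 21.31 d
  layer 2 (silty sand): t_2 = 4.97 × 0.18 / 0.03120 = 28.67 d
  layer 3 (clean gravel): t_3 = 3.32 × 0.23 / 0.03120 = 24.47 d
Total t = Σ t_i = 74.45 days.

74.5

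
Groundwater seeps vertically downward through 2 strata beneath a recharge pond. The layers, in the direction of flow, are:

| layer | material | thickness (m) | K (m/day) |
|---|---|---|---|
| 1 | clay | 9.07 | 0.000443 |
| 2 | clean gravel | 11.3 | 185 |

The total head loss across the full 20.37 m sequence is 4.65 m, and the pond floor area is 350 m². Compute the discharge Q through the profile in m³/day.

0.0795

Flow is perpendicular to layering, so the layers act in series and the equivalent K is the thickness-weighted harmonic mean.
Total thickness L = 9.07 + 11.3 = 20.37 m.
Σ(b_i/K_i) = 9.07/0.000443 + 11.3/185 = 20474 d.
K_eq = L / Σ(b_i/K_i) = 20.37 / 20474 = 0.0009949 m/day.
Q = K_eq · A · (Δh/L) = 0.0009949 × 350 × (4.65/20.37) = 0.07949 m³/day.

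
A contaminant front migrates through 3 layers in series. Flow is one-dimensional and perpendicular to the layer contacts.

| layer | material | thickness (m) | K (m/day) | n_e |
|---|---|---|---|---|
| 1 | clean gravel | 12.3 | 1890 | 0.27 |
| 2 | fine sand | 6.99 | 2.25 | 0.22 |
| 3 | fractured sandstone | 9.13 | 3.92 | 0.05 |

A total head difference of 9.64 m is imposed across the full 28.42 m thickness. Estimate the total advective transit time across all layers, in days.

3.00

With flow normal to the layers, continuity requires the same specific discharge q through every layer.
Σ(b_i/K_i) = 12.3/1890 + 6.99/2.25 + 9.13/3.92 = 5.442 d.
q = Δh / Σ(b_i/K_i) = 9.64 / 5.442 = 1.771 m/day.
In each layer the seepage velocity is v_i = q/n_i, so the layer transit time is t_i = b_i·n_i / q:
  layer 1 (clean gravel): t_1 = 12.3 × 0.27 / 1.771 = 1.875 d
  layer 2 (fine sand): t_2 = 6.99 × 0.22 / 1.771 = 0.8682 d
  layer 3 (fractured sandstone): t_3 = 9.13 × 0.05 / 1.771 = 0.2577 d
Total t = Σ t_i = 3.001 days.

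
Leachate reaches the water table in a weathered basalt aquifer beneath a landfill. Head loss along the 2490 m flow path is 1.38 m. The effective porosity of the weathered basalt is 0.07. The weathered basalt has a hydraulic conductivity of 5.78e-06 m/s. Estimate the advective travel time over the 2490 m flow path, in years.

Convert K: 5.78e-06 m/s × 86400 = 0.4994 m/day.
Hydraulic gradient i = Δh / L = 1.38 / 2490 = 0.0005542.
Darcy flux q = K · i = 0.4994 × 0.0005542 = 0.0002768 m/day.
Seepage velocity v = q / n_e = 0.0002768 / 0.07 = 0.003954 m/day.
Travel time t = L / v = 2490 / 0.003954 = 6.298e+05 days = 1724 years.

1720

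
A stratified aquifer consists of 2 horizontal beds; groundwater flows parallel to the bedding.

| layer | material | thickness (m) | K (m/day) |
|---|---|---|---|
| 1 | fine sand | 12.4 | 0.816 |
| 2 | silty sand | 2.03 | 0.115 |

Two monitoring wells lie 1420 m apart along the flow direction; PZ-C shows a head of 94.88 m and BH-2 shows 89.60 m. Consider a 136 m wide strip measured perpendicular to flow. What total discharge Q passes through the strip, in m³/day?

5.23

Flow is parallel to layering, so each bed carries its own Darcy discharge and the transmissivities add.
Σ(K_i·b_i) = 0.816×12.4 + 0.115×2.03 = 10.35 m²/day.
Hydraulic gradient i = (94.88 − 89.60) / 1420 = 5.28 / 1420 = 0.003718.
Q = Σ(K_i·b_i) · W · i = 10.35 × 136 × 0.003718 = 5.235 m³/day.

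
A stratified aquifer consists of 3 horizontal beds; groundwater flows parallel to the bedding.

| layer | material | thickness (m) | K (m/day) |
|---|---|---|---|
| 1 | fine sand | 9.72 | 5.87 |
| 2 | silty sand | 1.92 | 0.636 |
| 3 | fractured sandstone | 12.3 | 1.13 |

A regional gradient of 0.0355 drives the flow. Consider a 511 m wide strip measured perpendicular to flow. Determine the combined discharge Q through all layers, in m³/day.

1310

Flow is parallel to layering, so each bed carries its own Darcy discharge and the transmissivities add.
Σ(K_i·b_i) = 5.87×9.72 + 0.636×1.92 + 1.13×12.3 = 72.18 m²/day.
Hydraulic gradient i = 0.0355.
Q = Σ(K_i·b_i) · W · i = 72.18 × 511 × 0.03550 = 1309 m³/day.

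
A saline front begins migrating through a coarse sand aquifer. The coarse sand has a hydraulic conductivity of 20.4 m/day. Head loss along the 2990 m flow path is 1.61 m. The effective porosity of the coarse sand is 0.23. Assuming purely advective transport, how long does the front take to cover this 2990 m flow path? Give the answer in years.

171

Hydraulic gradient i = Δh / L = 1.61 / 2990 = 0.0005385.
Darcy flux q = K · i = 20.40 × 0.0005385 = 0.01098 m/day.
Seepage velocity v = q / n_e = 0.01098 / 0.23 = 0.04776 m/day.
Travel time t = L / v = 2990 / 0.04776 = 62606 days = 171.4 years.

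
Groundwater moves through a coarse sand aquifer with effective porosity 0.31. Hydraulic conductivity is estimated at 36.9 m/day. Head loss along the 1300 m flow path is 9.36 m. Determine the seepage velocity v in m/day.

Hydraulic gradient i = Δh / L = 9.36 / 1300 = 0.007200.
Darcy flux q = K · i = 36.90 × 0.007200 = 0.2657 m/day.
Seepage velocity v = q / n_e = 0.2657 / 0.31 = 0.8570 m/day.

0.857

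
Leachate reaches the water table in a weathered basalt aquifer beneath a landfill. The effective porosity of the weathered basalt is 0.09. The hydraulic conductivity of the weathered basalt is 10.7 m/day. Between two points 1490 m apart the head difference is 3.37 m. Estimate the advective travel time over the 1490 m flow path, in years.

Hydraulic gradient i = Δh / L = 3.37 / 1490 = 0.002262.
Darcy flux q = K · i = 10.70 × 0.002262 = 0.02420 m/day.
Seepage velocity v = q / n_e = 0.02420 / 0.09 = 0.2689 m/day.
Travel time t = L / v = 1490 / 0.2689 = 5541 days = 15.17 years.

15.2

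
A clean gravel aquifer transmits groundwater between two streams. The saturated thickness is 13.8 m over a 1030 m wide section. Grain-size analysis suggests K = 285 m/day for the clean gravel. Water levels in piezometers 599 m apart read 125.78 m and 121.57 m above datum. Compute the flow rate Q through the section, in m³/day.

Cross-sectional area A = 1030 × 13.8 = 14214 m².
Hydraulic gradient i = (125.78 − 121.57) / 599 = 4.21 / 599 = 0.007028.
Darcy's law: Q = K · A · i = 285.0 × 14214 × 0.007028 = 28472 m³/day.

28500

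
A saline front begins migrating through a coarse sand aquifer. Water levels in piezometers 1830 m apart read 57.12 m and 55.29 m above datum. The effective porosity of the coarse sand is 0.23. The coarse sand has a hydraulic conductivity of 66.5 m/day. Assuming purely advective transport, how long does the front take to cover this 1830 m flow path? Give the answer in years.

Hydraulic gradient i = (57.12 − 55.29) / 1830 = 1.83 / 1830 = 0.001000.
Darcy flux q = K · i = 66.50 × 0.001000 = 0.06650 m/day.
Seepage velocity v = q / n_e = 0.06650 / 0.23 = 0.2891 m/day.
Travel time t = L / v = 1830 / 0.2891 = 6329 days = 17.33 years.

17.3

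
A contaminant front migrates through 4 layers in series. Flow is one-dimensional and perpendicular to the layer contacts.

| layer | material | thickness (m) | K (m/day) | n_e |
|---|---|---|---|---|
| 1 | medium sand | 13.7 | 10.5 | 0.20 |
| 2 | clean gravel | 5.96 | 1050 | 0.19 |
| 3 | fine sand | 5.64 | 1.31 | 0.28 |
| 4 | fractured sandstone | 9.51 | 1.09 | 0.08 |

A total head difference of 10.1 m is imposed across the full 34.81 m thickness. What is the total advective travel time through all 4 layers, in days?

8.82

With flow normal to the layers, continuity requires the same specific discharge q through every layer.
Σ(b_i/K_i) = 13.7/10.5 + 5.96/1050 + 5.64/1.31 + 9.51/1.09 = 14.34 d.
q = Δh / Σ(b_i/K_i) = 10.1 / 14.34 = 0.7043 m/day.
In each layer the seepage velocity is v_i = q/n_i, so the layer transit time is t_i = b_i·n_i / q:
  layer 1 (medium sand): t_1 = 13.7 × 0.20 / 0.7043 = 3.890 d
  layer 2 (clean gravel): t_2 = 5.96 × 0.19 / 0.7043 = 1.608 d
  layer 3 (fine sand): t_3 = 5.64 × 0.28 / 0.7043 = 2.242 d
  layer 4 (fractured sandstone): t_4 = 9.51 × 0.08 / 0.7043 = 1.080 d
Total t = Σ t_i = 8.821 days.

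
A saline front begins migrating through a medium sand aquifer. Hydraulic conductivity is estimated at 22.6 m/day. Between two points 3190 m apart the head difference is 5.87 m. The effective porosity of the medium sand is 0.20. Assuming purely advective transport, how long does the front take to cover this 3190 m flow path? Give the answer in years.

42.0

Hydraulic gradient i = Δh / L = 5.87 / 3190 = 0.001840.
Darcy flux q = K · i = 22.60 × 0.001840 = 0.04159 m/day.
Seepage velocity v = q / n_e = 0.04159 / 0.20 = 0.2079 m/day.
Travel time t = L / v = 3190 / 0.2079 = 15341 days = 42.00 years.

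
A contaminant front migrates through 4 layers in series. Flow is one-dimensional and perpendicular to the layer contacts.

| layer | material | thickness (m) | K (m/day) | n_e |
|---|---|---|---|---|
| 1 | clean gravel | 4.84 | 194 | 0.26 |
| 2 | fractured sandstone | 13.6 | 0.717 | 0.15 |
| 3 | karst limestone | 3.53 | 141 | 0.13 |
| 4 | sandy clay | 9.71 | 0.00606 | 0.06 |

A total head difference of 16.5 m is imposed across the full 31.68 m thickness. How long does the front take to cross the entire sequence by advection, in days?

With flow normal to the layers, continuity requires the same specific discharge q through every layer.
Σ(b_i/K_i) = 4.84/194 + 13.6/0.717 + 3.53/141 + 9.71/0.00606 = 1621 d.
q = Δh / Σ(b_i/K_i) = 16.5 / 1621 = 0.01018 m/day.
In each layer the seepage velocity is v_i = q/n_i, so the layer transit time is t_i = b_i·n_i / q:
  layer 1 (clean gravel): t_1 = 4.84 × 0.26 / 0.01018 = 123.7 d
  layer 2 (fractured sandstone): t_2 = 13.6 × 0.15 / 0.01018 = 200.5 d
  layer 3 (karst limestone): t_3 = 3.53 × 0.13 / 0.01018 = 45.09 d
  layer 4 (sandy clay): t_4 = 9.71 × 0.06 / 0.01018 = 57.25 d
Total t = Σ t_i = 426.4 days.

426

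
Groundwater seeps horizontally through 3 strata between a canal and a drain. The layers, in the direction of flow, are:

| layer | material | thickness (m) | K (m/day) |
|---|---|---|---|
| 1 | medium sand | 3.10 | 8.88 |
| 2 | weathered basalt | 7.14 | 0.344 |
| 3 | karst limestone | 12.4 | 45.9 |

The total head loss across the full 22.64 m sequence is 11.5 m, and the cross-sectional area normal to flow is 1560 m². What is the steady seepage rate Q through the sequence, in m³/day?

839

Flow is perpendicular to layering, so the layers act in series and the equivalent K is the thickness-weighted harmonic mean.
Total thickness L = 3.10 + 7.14 + 12.4 = 22.64 m.
Σ(b_i/K_i) = 3.10/8.88 + 7.14/0.344 + 12.4/45.9 = 21.38 d.
K_eq = L / Σ(b_i/K_i) = 22.64 / 21.38 = 1.059 m/day.
Q = K_eq · A · (Δh/L) = 1.059 × 1560 × (11.5/22.64) = 839.3 m³/day.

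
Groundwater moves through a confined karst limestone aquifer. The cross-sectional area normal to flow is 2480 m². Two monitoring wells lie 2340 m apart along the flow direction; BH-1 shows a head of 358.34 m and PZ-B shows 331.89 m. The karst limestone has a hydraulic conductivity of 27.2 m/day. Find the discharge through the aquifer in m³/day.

Hydraulic gradient i = (358.34 − 331.89) / 2340 = 26.45 / 2340 = 0.01130.
Darcy's law: Q = K · A · i = 27.20 × 2480 × 0.01130 = 762.5 m³/day.

762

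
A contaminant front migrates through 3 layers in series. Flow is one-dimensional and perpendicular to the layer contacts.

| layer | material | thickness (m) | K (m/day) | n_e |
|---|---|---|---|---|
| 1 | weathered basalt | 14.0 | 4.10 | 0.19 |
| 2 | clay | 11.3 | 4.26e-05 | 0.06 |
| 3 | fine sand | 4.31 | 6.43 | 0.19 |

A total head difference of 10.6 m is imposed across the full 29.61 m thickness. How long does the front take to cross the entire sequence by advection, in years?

With flow normal to the layers, continuity requires the same specific discharge q through every layer.
Σ(b_i/K_i) = 14.0/4.10 + 11.3/4.26e-05 + 4.31/6.43 = 2.653e+05 d.
q = Δh / Σ(b_i/K_i) = 10.6 / 2.653e+05 = 3.996e-05 m/day.
In each layer the seepage velocity is v_i = q/n_i, so the layer transit time is t_i = b_i·n_i / q:
  layer 1 (weathered basalt): t_1 = 14.0 × 0.19 / 3.996e-05 = 66566 d
  layer 2 (clay): t_2 = 11.3 × 0.06 / 3.996e-05 = 16967 d
  layer 3 (fine sand): t_3 = 4.31 × 0.19 / 3.996e-05 = 20493 d
Total t = Σ t_i = 1.040e+05 days = 284.8 years.

285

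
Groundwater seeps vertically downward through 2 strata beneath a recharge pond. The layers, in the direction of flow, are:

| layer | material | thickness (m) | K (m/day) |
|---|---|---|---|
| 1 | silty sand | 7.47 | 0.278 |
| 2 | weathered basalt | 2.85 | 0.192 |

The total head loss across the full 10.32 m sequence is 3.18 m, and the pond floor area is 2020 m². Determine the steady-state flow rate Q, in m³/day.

Flow is perpendicular to layering, so the layers act in series and the equivalent K is the thickness-weighted harmonic mean.
Total thickness L = 7.47 + 2.85 = 10.32 m.
Σ(b_i/K_i) = 7.47/0.278 + 2.85/0.192 = 41.71 d.
K_eq = L / Σ(b_i/K_i) = 10.32 / 41.71 = 0.2474 m/day.
Q = K_eq · A · (Δh/L) = 0.2474 × 2020 × (3.18/10.32) = 154.0 m³/day.

154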